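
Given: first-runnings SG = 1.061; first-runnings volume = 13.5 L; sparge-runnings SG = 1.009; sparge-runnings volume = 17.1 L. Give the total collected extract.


total = Σ (SG_i − 1)·1000·V_i
first = (1.061 − 1)·1000·13.5 = 823.5000
sparge = (1.009 − 1)·1000·17.1 = 153.9000
total = 823.5000 + 153.9000

977.4000 gravity·L


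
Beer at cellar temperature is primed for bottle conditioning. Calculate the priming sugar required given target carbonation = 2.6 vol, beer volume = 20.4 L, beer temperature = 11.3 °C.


residual = 14.695·(0.01821 + 0.09011·e^(−0.04·T));  sugar = (target − residual)·4.0·V
residual = 14.695·(0.01821 + 0.09011·e^(−0.04·11.3)) = 1.1102
sugar = (2.6 − 1.1102)·4.0·20.4

121.5648 g


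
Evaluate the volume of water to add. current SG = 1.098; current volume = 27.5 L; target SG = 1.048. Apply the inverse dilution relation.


V_water = V·((SG_curr − 1)/(SG_target − 1) − 1)
V_water = 27.5·((1.098 − 1)/(1.048 − 1) − 1)

28.6458 L


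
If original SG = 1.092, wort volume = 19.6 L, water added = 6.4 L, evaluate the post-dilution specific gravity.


SG_new = 1 + (SG_old − 1)·V_old/(V_old + V_water)
pts = (1.092 − 1)·1000·19.6/(19.6 + 6.4) = 69.3538
SG_new = 1 + 69.3538/1000

1.0694


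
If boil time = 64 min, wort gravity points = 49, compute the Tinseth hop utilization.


U = 1.65·0.000125^(GP/1000) · (1 − e^(−0.04·t))/4.15
bigness = 1.65·0.000125^(49/1000) = 1.0623
boil_factor = (1 − e^(−0.04·64))/4.15 = 0.2223
U = 1.0623 · 0.2223

0.2362


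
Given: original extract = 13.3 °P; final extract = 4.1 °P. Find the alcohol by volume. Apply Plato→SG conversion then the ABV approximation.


SG = 259/(259 − P);  ABV = (OG − FG)·131.25
OG = 259/(259 − 13.3) = 1.0541
FG = 259/(259 − 4.1) = 1.0161
ABV = (1.0541 − 1.0161)·131.25

4.9936 % ABV


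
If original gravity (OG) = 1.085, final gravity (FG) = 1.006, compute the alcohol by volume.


ABV = (OG − FG) · 131.25
ABV = (1.085 − 1.006) · 131.25

10.3687 % ABV


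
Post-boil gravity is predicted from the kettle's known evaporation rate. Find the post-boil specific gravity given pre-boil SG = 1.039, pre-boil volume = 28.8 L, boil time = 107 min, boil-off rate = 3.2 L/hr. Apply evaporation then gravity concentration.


V_post = V_pre − rate·(t/60);  SG_post = 1 + (SG_pre−1)·V_pre/V_post
V_post = 28.8 − 3.2·(107/60) = 23.0933
SG_post = 1 + (1.039 − 1)·28.8/23.0933

1.0486


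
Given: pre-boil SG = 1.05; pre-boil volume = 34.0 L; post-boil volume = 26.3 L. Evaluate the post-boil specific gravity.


SG_post = 1 + (SG_pre − 1)·V_pre/V_post
pts_pre = (1.05 − 1)·1000 = 50.0000
pts_post = 50.0000·34.0/26.3 = 64.6388
SG_post = 1 + 64.6388/1000

1.0646


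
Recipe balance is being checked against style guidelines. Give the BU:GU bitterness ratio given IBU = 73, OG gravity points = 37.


BU:GU = IBU / OG_points
BU:GU = 73 / 37

1.9730


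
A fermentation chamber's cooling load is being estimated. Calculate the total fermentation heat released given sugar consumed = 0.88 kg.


Q = m_sugar · 590 kJ/kg
Q = 0.88 · 590

519.2000 kJ


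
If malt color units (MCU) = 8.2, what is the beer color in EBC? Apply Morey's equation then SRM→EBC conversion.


SRM = 1.4922·MCU^0.6859;  EBC = SRM·1.97
SRM = 1.4922·8.2^0.6859 = 6.3185
EBC = 6.3185·1.97

12.4474 EBC


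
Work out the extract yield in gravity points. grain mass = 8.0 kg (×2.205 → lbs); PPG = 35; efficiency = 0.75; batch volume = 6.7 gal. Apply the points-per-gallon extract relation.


points = lbs × PPG × eff / vol
lbs = 8.0 × 2.205 = 17.6400
points = 17.6400 × 35 × 0.75 / 6.7

69.1119 points


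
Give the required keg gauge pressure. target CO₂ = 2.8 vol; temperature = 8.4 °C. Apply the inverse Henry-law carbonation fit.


psi = vols/(0.01821 + 0.09011·e^(−0.04·T)) − 14.695
psi = 2.8/(0.01821 + 0.09011·e^(−0.04·8.4)) − 14.695

19.2014 psi


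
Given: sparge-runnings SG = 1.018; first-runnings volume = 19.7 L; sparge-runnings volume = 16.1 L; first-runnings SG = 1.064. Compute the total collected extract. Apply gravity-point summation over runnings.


total = Σ (SG_i − 1)·1000·V_i
first = (1.064 − 1)·1000·19.7 = 1260.8000
sparge = (1.018 − 1)·1000·16.1 = 289.8000
total = 1260.8000 + 289.8000

1550.6000 gravity·L


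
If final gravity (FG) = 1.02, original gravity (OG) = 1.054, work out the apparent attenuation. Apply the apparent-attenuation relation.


AA = (OG − FG)/(OG − 1) · 100
AA = (1.054 − 1.02)/(1.054 − 1) · 100

62.9630 %


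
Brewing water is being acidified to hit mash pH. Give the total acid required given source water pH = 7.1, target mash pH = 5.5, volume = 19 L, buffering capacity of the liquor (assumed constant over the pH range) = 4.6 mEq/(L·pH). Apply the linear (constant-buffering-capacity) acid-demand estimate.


acid = buffering capacity · (pH_source − pH_target) · V
acid = 4.6 · (7.1 − 5.5) · 19

139.8400 mEq


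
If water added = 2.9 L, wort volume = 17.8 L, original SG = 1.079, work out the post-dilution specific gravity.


SG_new = 1 + (SG_old − 1)·V_old/(V_old + V_water)
pts = (1.079 − 1)·1000·17.8/(17.8 + 2.9) = 67.9324
SG_new = 1 + 67.9324/1000

1.0679


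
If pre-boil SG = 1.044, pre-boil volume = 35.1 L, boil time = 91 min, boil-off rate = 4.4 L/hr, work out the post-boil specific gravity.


V_post = V_pre − rate·(t/60);  SG_post = 1 + (SG_pre−1)·V_pre/V_post
V_post = 35.1 − 4.4·(91/60) = 28.4267
SG_post = 1 + (1.044 − 1)·35.1/28.4267

1.0543


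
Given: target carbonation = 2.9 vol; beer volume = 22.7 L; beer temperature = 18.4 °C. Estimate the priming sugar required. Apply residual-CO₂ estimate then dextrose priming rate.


residual = 14.695·(0.01821 + 0.09011·e^(−0.04·T));  sugar = (target − residual)·4.0·V
residual = 14.695·(0.01821 + 0.09011·e^(−0.04·18.4)) = 0.9019
sugar = (2.9 − 0.9019)·4.0·22.7

181.4269 g


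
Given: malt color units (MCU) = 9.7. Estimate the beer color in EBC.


SRM = 1.4922·MCU^0.6859;  EBC = SRM·1.97
SRM = 1.4922·9.7^0.6859 = 7.0901
EBC = 7.0901·1.97

13.9675 EBC


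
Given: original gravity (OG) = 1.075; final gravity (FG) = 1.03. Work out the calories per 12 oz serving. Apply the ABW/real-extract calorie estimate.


ABW = (OG−FG)·131.25·0.79/FG;  °P = 259 − 259/SG (for OG→OE and FG→AE);  RE = 0.1808·OE + 0.8192·AE;  Cal = (6.9·ABW + 4·(RE−0.1))·FG·3.55
ABW = (1.075 − 1.03)·131.25·0.79/1.03 = 4.5300
OE = 259 − 259/1.075 = 18.0698 °P
AE = 259 − 259/1.03 = 7.5437 °P
RE = 0.1808·18.0698 + 0.8192·7.5437 = 9.4468 °P
Cal = (6.9·4.5300 + 4·(9.4468−0.1))·1.03·3.55

250.9985 kcal


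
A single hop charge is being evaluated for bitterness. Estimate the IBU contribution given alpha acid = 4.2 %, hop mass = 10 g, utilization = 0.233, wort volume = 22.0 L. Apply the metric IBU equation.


IBU = (α/100)·mass·U·1000 / V
IBU = (4.2/100)·10·0.233·1000 / 22.0

4.4482 IBU


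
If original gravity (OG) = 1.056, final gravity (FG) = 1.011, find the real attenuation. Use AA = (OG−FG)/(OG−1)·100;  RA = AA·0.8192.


AA = (1.056 − 1.011)/(1.056 − 1)·100 = 80.3571
RA = 80.3571·0.8192

65.8286 %


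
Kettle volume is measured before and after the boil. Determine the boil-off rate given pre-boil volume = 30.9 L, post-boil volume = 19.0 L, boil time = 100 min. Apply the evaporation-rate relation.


rate = (V_pre − V_post) / (t_min/60)
rate = (30.9 − 19.0) / (100/60)

7.1400 L/hr


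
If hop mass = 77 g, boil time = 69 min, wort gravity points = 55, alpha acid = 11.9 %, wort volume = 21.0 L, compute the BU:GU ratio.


U = 1.65·0.000125^(GP/1000)·(1−e^(−0.04t))/4.15;  IBU = (α/100)·m·U·1000/V;  BU:GU = IBU/GP
U = 1.65·0.000125^(55/1000)·(1−e^(−0.04·69))/4.15 = 0.2272
IBU = (11.9/100)·77·0.2272·1000/21.0 = 99.1262
BU:GU = 99.1262/55

1.8023


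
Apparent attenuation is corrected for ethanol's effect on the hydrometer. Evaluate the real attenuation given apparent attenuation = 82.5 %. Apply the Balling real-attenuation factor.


RA = AA · 0.8192
RA = 82.5 · 0.8192

67.5840 %


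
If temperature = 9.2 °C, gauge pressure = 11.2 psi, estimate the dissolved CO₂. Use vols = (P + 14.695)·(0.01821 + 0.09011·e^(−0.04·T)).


vols = (11.2 + 14.695)·(0.01821 + 0.09011·e^(−0.04·9.2))

2.0865 volumes


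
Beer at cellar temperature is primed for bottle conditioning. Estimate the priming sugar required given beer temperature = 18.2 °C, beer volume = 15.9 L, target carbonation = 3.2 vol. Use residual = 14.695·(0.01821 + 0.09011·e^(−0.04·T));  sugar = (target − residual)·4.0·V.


residual = 14.695·(0.01821 + 0.09011·e^(−0.04·18.2)) = 0.9070
sugar = (3.2 − 0.9070)·4.0·15.9

145.8347 g


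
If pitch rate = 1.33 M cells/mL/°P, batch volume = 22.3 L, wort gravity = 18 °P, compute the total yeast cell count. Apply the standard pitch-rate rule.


cells (billions) = rate · V_L · °P
cells = 1.33 · 22.3 · 18

533.8620 billion cells


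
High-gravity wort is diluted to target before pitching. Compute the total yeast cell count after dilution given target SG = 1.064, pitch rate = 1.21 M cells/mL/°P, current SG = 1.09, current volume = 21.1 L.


V_w = V·((SG_c−1)/(SG_t−1)−1);  °P = 259 − 259/SG_t;  cells = rate·(V+V_w)·°P
V_w = 21.1·((1.09−1)/(1.064−1)−1) = 8.5719
V_final = 21.1 + 8.5719 = 29.6719
°P = 259 − 259/1.064 = 15.5789
cells = 1.21·29.6719·15.5789

559.3305 billion cells


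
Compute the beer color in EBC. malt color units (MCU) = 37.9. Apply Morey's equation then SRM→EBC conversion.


SRM = 1.4922·MCU^0.6859;  EBC = SRM·1.97
SRM = 1.4922·37.9^0.6859 = 18.0558
EBC = 18.0558·1.97

35.5698 EBC


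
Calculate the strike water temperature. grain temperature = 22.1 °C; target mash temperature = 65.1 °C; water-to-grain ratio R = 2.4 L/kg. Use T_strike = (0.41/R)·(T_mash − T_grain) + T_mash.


T_strike = (0.41/2.4)·(65.1 − 22.1) + 65.1

72.4458 °C


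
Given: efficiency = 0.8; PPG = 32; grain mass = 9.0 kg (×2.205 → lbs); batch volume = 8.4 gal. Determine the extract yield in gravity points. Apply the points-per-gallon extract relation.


points = lbs × PPG × eff / vol
lbs = 9.0 × 2.205 = 19.8450
points = 19.8450 × 32 × 0.8 / 8.4

60.4800 points


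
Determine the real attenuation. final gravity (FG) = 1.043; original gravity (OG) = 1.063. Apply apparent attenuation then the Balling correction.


AA = (OG−FG)/(OG−1)·100;  RA = AA·0.8192
AA = (1.063 − 1.043)/(1.063 − 1)·100 = 31.7460
RA = 31.7460·0.8192

26.0063 %


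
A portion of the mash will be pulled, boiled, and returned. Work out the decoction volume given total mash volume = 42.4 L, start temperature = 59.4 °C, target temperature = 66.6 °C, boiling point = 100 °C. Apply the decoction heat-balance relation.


V_dec = V_total·(T_target − T_start)/(T_boil − T_start)
V_dec = 42.4·(66.6 − 59.4)/(100 − 59.4)

7.5192 L


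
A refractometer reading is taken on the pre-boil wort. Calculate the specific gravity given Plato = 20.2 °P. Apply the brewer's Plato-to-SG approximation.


SG = 259/(259 − P)
SG = 259/(259 − 20.2)

1.0846


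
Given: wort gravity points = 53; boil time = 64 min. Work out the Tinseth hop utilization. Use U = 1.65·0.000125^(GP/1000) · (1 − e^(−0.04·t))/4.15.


bigness = 1.65·0.000125^(53/1000) = 1.0248
boil_factor = (1 − e^(−0.04·64))/4.15 = 0.2223
U = 1.0248 · 0.2223

0.2278


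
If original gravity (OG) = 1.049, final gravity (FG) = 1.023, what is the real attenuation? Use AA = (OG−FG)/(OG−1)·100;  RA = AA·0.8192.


AA = (1.049 − 1.023)/(1.049 − 1)·100 = 53.0612
RA = 53.0612·0.8192

43.4678 %


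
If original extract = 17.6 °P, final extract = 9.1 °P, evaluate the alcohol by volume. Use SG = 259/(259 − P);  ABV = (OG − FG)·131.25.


OG = 259/(259 − 17.6) = 1.0729
FG = 259/(259 − 9.1) = 1.0364
ABV = (1.0729 − 1.0364)·131.25

4.7898 % ABV


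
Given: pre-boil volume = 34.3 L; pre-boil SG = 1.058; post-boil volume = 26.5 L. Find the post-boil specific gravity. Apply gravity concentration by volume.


SG_post = 1 + (SG_pre − 1)·V_pre/V_post
pts_pre = (1.058 − 1)·1000 = 58.0000
pts_post = 58.0000·34.3/26.5 = 75.0717
SG_post = 1 + 75.0717/1000

1.0751


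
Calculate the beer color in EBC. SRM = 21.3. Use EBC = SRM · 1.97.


EBC = 21.3 · 1.97

41.9610 EBC


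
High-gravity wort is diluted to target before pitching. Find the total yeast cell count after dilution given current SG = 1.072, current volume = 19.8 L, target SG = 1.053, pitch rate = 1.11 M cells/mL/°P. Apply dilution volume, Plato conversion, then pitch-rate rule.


V_w = V·((SG_c−1)/(SG_t−1)−1);  °P = 259 − 259/SG_t;  cells = rate·(V+V_w)·°P
V_w = 19.8·((1.072−1)/(1.053−1)−1) = 7.0981
V_final = 19.8 + 7.0981 = 26.8981
°P = 259 − 259/1.053 = 13.0361
cells = 1.11·26.8981·13.0361

389.2172 billion cells


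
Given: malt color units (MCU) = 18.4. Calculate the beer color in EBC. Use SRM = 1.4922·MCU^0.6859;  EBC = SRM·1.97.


SRM = 1.4922·18.4^0.6859 = 10.9993
EBC = 10.9993·1.97

21.6686 EBC


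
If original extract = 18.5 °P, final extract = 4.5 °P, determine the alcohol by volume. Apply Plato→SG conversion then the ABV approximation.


SG = 259/(259 − P);  ABV = (OG − FG)·131.25
OG = 259/(259 − 18.5) = 1.0769
FG = 259/(259 − 4.5) = 1.0177
ABV = (1.0769 − 1.0177)·131.25

7.7754 % ABV


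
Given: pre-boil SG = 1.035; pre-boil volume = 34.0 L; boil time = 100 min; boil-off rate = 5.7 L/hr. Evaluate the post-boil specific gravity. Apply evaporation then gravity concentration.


V_post = V_pre − rate·(t/60);  SG_post = 1 + (SG_pre−1)·V_pre/V_post
V_post = 34.0 − 5.7·(100/60) = 24.5000
SG_post = 1 + (1.035 − 1)·34.0/24.5000

1.0486


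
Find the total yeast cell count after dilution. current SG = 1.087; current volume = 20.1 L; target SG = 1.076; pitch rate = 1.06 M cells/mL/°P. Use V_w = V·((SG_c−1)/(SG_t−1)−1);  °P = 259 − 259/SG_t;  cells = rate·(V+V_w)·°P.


V_w = 20.1·((1.087−1)/(1.076−1)−1) = 2.9092
V_final = 20.1 + 2.9092 = 23.0092
°P = 259 − 259/1.076 = 18.2937
cells = 1.06·23.0092·18.2937

446.1785 billion cells


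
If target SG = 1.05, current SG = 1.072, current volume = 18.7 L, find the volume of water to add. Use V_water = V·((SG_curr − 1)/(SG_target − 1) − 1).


V_water = 18.7·((1.072 − 1)/(1.05 − 1) − 1)

8.2280 L


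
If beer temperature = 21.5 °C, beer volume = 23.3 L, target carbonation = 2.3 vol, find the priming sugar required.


residual = 14.695·(0.01821 + 0.09011·e^(−0.04·T));  sugar = (target − residual)·4.0·V
residual = 14.695·(0.01821 + 0.09011·e^(−0.04·21.5)) = 0.8279
sugar = (2.3 − 0.8279)·4.0·23.3

137.1966 g


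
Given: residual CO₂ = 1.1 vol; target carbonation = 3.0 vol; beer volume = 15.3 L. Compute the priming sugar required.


sugar = (target − residual)·4.0·V
sugar = (3.0 − 1.1)·4.0·15.3

116.2800 g


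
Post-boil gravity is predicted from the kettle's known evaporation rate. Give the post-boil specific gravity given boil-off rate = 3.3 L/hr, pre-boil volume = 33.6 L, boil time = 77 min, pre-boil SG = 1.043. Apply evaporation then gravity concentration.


V_post = V_pre − rate·(t/60);  SG_post = 1 + (SG_pre−1)·V_pre/V_post
V_post = 33.6 − 3.3·(77/60) = 29.3650
SG_post = 1 + (1.043 − 1)·33.6/29.3650

1.0492


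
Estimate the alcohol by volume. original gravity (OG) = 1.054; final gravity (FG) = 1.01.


ABV = (OG − FG) · 131.25
ABV = (1.054 − 1.01) · 131.25

5.7750 % ABV


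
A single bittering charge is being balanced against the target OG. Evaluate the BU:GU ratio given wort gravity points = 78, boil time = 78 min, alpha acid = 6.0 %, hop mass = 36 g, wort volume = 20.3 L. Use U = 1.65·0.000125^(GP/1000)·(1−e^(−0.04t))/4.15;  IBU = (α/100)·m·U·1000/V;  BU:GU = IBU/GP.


U = 1.65·0.000125^(78/1000)·(1−e^(−0.04·78))/4.15 = 0.1885
IBU = (6.0/100)·36·0.1885·1000/20.3 = 20.0604
BU:GU = 20.0604/78

0.2572


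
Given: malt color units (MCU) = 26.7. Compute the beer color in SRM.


SRM = 1.4922 · MCU^0.6859
SRM = 1.4922 · 26.7^0.6859

14.1994 SRM


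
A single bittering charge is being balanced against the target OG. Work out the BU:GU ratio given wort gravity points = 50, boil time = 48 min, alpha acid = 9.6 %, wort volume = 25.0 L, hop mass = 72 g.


U = 1.65·0.000125^(GP/1000)·(1−e^(−0.04t))/4.15;  IBU = (α/100)·m·U·1000/V;  BU:GU = IBU/GP
U = 1.65·0.000125^(50/1000)·(1−e^(−0.04·48))/4.15 = 0.2165
IBU = (9.6/100)·72·0.2165·1000/25.0 = 59.8541
BU:GU = 59.8541/50

1.1971


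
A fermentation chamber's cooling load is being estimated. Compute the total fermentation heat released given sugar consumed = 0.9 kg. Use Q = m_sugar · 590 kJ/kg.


Q = 0.9 · 590

531.0000 kJ


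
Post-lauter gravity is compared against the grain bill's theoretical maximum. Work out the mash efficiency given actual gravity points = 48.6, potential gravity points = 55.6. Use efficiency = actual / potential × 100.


efficiency = 48.6 / 55.6 × 100

87.4101 %


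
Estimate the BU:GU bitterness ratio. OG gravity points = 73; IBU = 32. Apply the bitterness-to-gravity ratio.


BU:GU = IBU / OG_points
BU:GU = 32 / 73

0.4384


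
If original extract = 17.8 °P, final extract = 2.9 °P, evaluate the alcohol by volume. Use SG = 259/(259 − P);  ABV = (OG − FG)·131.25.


OG = 259/(259 − 17.8) = 1.0738
FG = 259/(259 − 2.9) = 1.0113
ABV = (1.0738 − 1.0113)·131.25

8.1997 % ABV


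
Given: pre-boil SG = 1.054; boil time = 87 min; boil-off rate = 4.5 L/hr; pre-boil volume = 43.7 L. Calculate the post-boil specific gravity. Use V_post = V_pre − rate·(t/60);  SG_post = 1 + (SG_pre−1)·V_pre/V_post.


V_post = 43.7 − 4.5·(87/60) = 37.1750
SG_post = 1 + (1.054 − 1)·43.7/37.1750

1.0635


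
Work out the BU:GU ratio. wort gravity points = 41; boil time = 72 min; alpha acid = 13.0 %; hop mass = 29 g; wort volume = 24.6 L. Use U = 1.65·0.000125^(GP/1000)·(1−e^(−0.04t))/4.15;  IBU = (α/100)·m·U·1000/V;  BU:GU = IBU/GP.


U = 1.65·0.000125^(41/1000)·(1−e^(−0.04·72))/4.15 = 0.2596
IBU = (13.0/100)·29·0.2596·1000/24.6 = 39.7856
BU:GU = 39.7856/41

0.9704


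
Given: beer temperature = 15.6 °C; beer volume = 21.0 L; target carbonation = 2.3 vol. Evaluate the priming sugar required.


residual = 14.695·(0.01821 + 0.09011·e^(−0.04·T));  sugar = (target − residual)·4.0·V
residual = 14.695·(0.01821 + 0.09011·e^(−0.04·15.6)) = 0.9771
sugar = (2.3 − 0.9771)·4.0·21.0

111.1253 g


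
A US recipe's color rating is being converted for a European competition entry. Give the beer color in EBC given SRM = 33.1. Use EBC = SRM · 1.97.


EBC = 33.1 · 1.97

65.2070 EBC


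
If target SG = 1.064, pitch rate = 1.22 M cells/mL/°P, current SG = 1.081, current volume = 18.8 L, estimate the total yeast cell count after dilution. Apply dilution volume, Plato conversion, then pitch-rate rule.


V_w = V·((SG_c−1)/(SG_t−1)−1);  °P = 259 − 259/SG_t;  cells = rate·(V+V_w)·°P
V_w = 18.8·((1.081−1)/(1.064−1)−1) = 4.9937
V_final = 18.8 + 4.9937 = 23.7937
°P = 259 − 259/1.064 = 15.5789
cells = 1.22·23.7937·15.5789

452.2315 billion cells


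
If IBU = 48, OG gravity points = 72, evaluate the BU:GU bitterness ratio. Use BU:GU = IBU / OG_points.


BU:GU = 48 / 72

0.6667


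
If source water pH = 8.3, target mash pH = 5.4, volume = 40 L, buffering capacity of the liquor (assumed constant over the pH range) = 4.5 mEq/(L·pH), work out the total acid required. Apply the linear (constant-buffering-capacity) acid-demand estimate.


acid = buffering capacity · (pH_source − pH_target) · V
acid = 4.5 · (8.3 − 5.4) · 40

522.0000 mEq


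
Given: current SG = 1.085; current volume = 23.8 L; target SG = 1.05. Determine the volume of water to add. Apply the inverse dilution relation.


V_water = V·((SG_curr − 1)/(SG_target − 1) − 1)
V_water = 23.8·((1.085 − 1)/(1.05 − 1) − 1)

16.6600 L


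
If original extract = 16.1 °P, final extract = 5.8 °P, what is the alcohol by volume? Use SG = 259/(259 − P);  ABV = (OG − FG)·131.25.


OG = 259/(259 − 16.1) = 1.0663
FG = 259/(259 − 5.8) = 1.0229
ABV = (1.0663 − 1.0229)·131.25

5.6931 % ABV


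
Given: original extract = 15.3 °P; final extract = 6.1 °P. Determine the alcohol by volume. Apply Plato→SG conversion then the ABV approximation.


SG = 259/(259 − P);  ABV = (OG − FG)·131.25
OG = 259/(259 − 15.3) = 1.0628
FG = 259/(259 − 6.1) = 1.0241
ABV = (1.0628 − 1.0241)·131.25

5.0744 % ABV


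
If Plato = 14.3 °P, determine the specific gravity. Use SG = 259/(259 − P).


SG = 259/(259 − 14.3)

1.0584


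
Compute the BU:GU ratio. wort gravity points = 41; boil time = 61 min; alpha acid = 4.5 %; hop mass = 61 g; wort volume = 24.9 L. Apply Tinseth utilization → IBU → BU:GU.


U = 1.65·0.000125^(GP/1000)·(1−e^(−0.04t))/4.15;  IBU = (α/100)·m·U·1000/V;  BU:GU = IBU/GP
U = 1.65·0.000125^(41/1000)·(1−e^(−0.04·61))/4.15 = 0.2511
IBU = (4.5/100)·61·0.2511·1000/24.9 = 27.6787
BU:GU = 27.6787/41

0.6751


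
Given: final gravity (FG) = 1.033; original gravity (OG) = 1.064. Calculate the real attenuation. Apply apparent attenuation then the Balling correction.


AA = (OG−FG)/(OG−1)·100;  RA = AA·0.8192
AA = (1.064 − 1.033)/(1.064 − 1)·100 = 48.4375
RA = 48.4375·0.8192

39.6800 %


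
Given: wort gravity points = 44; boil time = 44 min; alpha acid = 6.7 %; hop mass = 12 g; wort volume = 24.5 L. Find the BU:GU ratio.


U = 1.65·0.000125^(GP/1000)·(1−e^(−0.04t))/4.15;  IBU = (α/100)·m·U·1000/V;  BU:GU = IBU/GP
U = 1.65·0.000125^(44/1000)·(1−e^(−0.04·44))/4.15 = 0.2217
IBU = (6.7/100)·12·0.2217·1000/24.5 = 7.2744
BU:GU = 7.2744/44

0.1653


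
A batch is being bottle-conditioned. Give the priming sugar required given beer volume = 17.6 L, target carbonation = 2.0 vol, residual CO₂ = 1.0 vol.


sugar = (target − residual)·4.0·V
sugar = (2.0 − 1.0)·4.0·17.6

70.4000 g


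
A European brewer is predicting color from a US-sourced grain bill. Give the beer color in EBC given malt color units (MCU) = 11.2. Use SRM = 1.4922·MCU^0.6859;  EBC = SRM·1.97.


SRM = 1.4922·11.2^0.6859 = 7.8250
EBC = 7.8250·1.97

15.4153 EBC


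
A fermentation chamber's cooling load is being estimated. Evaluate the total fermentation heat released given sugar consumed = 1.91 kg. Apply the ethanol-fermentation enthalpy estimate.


Q = m_sugar · 590 kJ/kg
Q = 1.91 · 590

1126.9000 kJ


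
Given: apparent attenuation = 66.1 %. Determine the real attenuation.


RA = AA · 0.8192
RA = 66.1 · 0.8192

54.1491 %


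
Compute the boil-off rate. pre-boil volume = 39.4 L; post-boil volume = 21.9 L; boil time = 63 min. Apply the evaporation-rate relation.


rate = (V_pre − V_post) / (t_min/60)
rate = (39.4 − 21.9) / (63/60)

16.6667 L/hr


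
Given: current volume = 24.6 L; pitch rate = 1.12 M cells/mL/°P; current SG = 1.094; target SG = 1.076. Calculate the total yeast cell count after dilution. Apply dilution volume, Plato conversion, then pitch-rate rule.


V_w = V·((SG_c−1)/(SG_t−1)−1);  °P = 259 − 259/SG_t;  cells = rate·(V+V_w)·°P
V_w = 24.6·((1.094−1)/(1.076−1)−1) = 5.8263
V_final = 24.6 + 5.8263 = 30.4263
°P = 259 − 259/1.076 = 18.2937
cells = 1.12·30.4263·18.2937

623.4024 billion cells


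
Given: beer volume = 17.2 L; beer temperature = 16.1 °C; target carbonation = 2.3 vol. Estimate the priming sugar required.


residual = 14.695·(0.01821 + 0.09011·e^(−0.04·T));  sugar = (target − residual)·4.0·V
residual = 14.695·(0.01821 + 0.09011·e^(−0.04·16.1)) = 0.9630
sugar = (2.3 − 0.9630)·4.0·17.2

91.9834 g


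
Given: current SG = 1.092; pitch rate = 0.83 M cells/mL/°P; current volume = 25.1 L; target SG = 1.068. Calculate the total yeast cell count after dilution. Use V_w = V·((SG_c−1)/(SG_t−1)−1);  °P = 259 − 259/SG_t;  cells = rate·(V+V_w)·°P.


V_w = 25.1·((1.092−1)/(1.068−1)−1) = 8.8588
V_final = 25.1 + 8.8588 = 33.9588
°P = 259 − 259/1.068 = 16.4906
cells = 0.83·33.9588·16.4906

464.8022 billion cells


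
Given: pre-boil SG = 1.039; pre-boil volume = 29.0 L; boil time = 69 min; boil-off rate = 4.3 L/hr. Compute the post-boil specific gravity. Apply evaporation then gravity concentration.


V_post = V_pre − rate·(t/60);  SG_post = 1 + (SG_pre−1)·V_pre/V_post
V_post = 29.0 − 4.3·(69/60) = 24.0550
SG_post = 1 + (1.039 − 1)·29.0/24.0550

1.0470


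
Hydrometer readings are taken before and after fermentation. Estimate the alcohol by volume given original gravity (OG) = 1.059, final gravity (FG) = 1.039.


ABV = (OG − FG) · 131.25
ABV = (1.059 − 1.039) · 131.25

2.6250 % ABV


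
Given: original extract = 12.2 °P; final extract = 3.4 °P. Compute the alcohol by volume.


SG = 259/(259 − P);  ABV = (OG − FG)·131.25
OG = 259/(259 − 12.2) = 1.0494
FG = 259/(259 − 3.4) = 1.0133
ABV = (1.0494 − 1.0133)·131.25

4.7422 % ABV


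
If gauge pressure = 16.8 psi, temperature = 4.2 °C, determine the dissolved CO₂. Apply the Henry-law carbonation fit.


vols = (P + 14.695)·(0.01821 + 0.09011·e^(−0.04·T))
vols = (16.8 + 14.695)·(0.01821 + 0.09011·e^(−0.04·4.2))

2.9727 volumes


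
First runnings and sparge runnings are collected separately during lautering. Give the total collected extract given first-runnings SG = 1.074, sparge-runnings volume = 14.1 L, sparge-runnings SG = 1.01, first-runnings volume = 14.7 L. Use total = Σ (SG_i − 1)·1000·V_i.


first = (1.074 − 1)·1000·14.7 = 1087.8000
sparge = (1.01 − 1)·1000·14.1 = 141.0000
total = 1087.8000 + 141.0000

1228.8000 gravity·L


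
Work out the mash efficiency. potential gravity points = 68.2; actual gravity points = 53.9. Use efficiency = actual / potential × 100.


efficiency = 53.9 / 68.2 × 100

79.0323 %


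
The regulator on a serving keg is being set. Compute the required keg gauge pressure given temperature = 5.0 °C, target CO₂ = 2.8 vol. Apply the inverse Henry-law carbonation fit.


psi = vols/(0.01821 + 0.09011·e^(−0.04·T)) − 14.695
psi = 2.8/(0.01821 + 0.09011·e^(−0.04·5.0)) − 14.695

15.7445 psi


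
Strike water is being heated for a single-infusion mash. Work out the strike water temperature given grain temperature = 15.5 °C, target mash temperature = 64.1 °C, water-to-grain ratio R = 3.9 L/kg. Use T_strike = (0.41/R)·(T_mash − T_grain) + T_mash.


T_strike = (0.41/3.9)·(64.1 − 15.5) + 64.1

69.2092 °C


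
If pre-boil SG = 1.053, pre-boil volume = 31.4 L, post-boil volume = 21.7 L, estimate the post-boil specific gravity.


SG_post = 1 + (SG_pre − 1)·V_pre/V_post
pts_pre = (1.053 − 1)·1000 = 53.0000
pts_post = 53.0000·31.4/21.7 = 76.6912
SG_post = 1 + 76.6912/1000

1.0767


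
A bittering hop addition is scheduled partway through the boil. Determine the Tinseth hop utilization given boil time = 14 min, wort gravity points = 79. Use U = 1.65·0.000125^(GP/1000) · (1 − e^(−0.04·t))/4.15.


bigness = 1.65·0.000125^(79/1000) = 0.8112
boil_factor = (1 − e^(−0.04·14))/4.15 = 0.1033
U = 0.8112 · 0.1033

0.0838


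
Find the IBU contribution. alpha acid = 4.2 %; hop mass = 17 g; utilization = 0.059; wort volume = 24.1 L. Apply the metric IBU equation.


IBU = (α/100)·mass·U·1000 / V
IBU = (4.2/100)·17·0.059·1000 / 24.1

1.7480 IBU


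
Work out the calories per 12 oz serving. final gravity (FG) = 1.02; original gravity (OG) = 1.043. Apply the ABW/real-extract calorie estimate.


ABW = (OG−FG)·131.25·0.79/FG;  °P = 259 − 259/SG (for OG→OE and FG→AE);  RE = 0.1808·OE + 0.8192·AE;  Cal = (6.9·ABW + 4·(RE−0.1))·FG·3.55
ABW = (1.043 − 1.02)·131.25·0.79/1.02 = 2.3381
OE = 259 − 259/1.043 = 10.6779 °P
AE = 259 − 259/1.02 = 5.0784 °P
RE = 0.1808·10.6779 + 0.8192·5.0784 = 6.0908 °P
Cal = (6.9·2.3381 + 4·(6.0908−0.1))·1.02·3.55

145.1868 kcal


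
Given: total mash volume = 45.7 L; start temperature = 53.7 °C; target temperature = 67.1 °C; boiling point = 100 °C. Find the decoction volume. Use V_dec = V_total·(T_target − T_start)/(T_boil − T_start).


V_dec = 45.7·(67.1 − 53.7)/(100 − 53.7)

13.2263 L


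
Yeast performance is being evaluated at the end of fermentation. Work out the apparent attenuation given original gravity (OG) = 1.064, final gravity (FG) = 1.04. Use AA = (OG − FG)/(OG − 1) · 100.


AA = (1.064 − 1.04)/(1.064 − 1) · 100

37.5000 %


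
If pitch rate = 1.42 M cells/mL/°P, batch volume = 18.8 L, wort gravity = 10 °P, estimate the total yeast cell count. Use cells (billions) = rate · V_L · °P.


cells = 1.42 · 18.8 · 10

266.9600 billion cells


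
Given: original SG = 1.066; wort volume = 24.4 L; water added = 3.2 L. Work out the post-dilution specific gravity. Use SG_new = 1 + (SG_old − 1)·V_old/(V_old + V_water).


pts = (1.066 − 1)·1000·24.4/(24.4 + 3.2) = 58.3478
SG_new = 1 + 58.3478/1000

1.0583


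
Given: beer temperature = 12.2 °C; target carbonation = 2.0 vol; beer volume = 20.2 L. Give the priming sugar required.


residual = 14.695·(0.01821 + 0.09011·e^(−0.04·T));  sugar = (target − residual)·4.0·V
residual = 14.695·(0.01821 + 0.09011·e^(−0.04·12.2)) = 1.0804
sugar = (2.0 − 1.0804)·4.0·20.2

74.3005 g


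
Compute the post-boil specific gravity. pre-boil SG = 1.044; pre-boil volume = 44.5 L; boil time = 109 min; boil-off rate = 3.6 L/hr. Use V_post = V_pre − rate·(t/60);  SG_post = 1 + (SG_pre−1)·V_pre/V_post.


V_post = 44.5 − 3.6·(109/60) = 37.9600
SG_post = 1 + (1.044 − 1)·44.5/37.9600

1.0516


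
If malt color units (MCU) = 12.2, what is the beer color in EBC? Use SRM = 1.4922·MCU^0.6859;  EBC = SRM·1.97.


SRM = 1.4922·12.2^0.6859 = 8.2978
EBC = 8.2978·1.97

16.3466 EBC


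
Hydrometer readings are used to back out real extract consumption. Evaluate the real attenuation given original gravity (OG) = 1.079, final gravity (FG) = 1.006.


AA = (OG−FG)/(OG−1)·100;  RA = AA·0.8192
AA = (1.079 − 1.006)/(1.079 − 1)·100 = 92.4051
RA = 92.4051·0.8192

75.6982 %


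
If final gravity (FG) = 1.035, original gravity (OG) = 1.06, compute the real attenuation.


AA = (OG−FG)/(OG−1)·100;  RA = AA·0.8192
AA = (1.06 − 1.035)/(1.06 − 1)·100 = 41.6667
RA = 41.6667·0.8192

34.1333 %


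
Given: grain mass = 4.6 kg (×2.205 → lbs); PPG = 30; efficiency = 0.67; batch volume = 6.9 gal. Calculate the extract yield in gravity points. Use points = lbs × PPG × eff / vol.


lbs = 4.6 × 2.205 = 10.1430
points = 10.1430 × 30 × 0.67 / 6.9

29.5470 points


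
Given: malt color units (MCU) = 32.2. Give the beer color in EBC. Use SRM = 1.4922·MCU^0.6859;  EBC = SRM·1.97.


SRM = 1.4922·32.2^0.6859 = 16.1460
EBC = 16.1460·1.97

31.8077 EBC


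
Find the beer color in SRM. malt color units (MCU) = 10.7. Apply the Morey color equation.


SRM = 1.4922 · MCU^0.6859
SRM = 1.4922 · 10.7^0.6859

7.5837 SRM


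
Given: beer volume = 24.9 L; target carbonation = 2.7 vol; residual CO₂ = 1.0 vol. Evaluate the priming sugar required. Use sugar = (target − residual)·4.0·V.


sugar = (2.7 − 1.0)·4.0·24.9

169.3200 g


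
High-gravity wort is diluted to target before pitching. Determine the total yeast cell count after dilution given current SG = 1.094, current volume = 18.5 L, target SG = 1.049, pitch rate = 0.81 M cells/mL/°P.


V_w = V·((SG_c−1)/(SG_t−1)−1);  °P = 259 − 259/SG_t;  cells = rate·(V+V_w)·°P
V_w = 18.5·((1.094−1)/(1.049−1)−1) = 16.9898
V_final = 18.5 + 16.9898 = 35.4898
°P = 259 − 259/1.049 = 12.0982
cells = 0.81·35.4898·12.0982

347.7834 billion cells


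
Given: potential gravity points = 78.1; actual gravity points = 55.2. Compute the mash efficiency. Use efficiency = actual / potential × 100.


efficiency = 55.2 / 78.1 × 100

70.6786 %


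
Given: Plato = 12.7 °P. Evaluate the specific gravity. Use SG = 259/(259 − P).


SG = 259/(259 − 12.7)

1.0516


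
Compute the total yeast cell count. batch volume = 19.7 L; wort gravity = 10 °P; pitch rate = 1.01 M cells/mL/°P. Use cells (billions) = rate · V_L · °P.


cells = 1.01 · 19.7 · 10

198.9700 billion cells


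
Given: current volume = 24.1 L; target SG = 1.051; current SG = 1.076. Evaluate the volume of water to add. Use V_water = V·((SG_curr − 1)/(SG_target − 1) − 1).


V_water = 24.1·((1.076 − 1)/(1.051 − 1) − 1)

11.8137 L


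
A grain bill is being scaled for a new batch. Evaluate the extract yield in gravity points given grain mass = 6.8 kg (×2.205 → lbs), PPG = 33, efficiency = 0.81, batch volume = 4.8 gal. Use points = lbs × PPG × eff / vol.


lbs = 6.8 × 2.205 = 14.9940
points = 14.9940 × 33 × 0.81 / 4.8

83.4978 points


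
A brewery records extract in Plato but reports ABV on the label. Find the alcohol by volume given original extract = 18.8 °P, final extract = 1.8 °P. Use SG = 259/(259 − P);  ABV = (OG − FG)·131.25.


OG = 259/(259 − 18.8) = 1.0783
FG = 259/(259 − 1.8) = 1.0070
ABV = (1.0783 − 1.0070)·131.25

9.3541 % ABV


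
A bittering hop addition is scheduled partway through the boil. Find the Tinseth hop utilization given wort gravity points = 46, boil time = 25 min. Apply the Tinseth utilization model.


U = 1.65·0.000125^(GP/1000) · (1 − e^(−0.04·t))/4.15
bigness = 1.65·0.000125^(46/1000) = 1.0913
boil_factor = (1 − e^(−0.04·25))/4.15 = 0.1523
U = 1.0913 · 0.1523

0.1662


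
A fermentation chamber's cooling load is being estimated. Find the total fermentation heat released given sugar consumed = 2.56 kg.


Q = m_sugar · 590 kJ/kg
Q = 2.56 · 590

1510.4000 kJ


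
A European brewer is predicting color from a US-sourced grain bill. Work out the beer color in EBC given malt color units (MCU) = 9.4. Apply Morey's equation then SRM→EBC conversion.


SRM = 1.4922·MCU^0.6859;  EBC = SRM·1.97
SRM = 1.4922·9.4^0.6859 = 6.9390
EBC = 6.9390·1.97

13.6698 EBC


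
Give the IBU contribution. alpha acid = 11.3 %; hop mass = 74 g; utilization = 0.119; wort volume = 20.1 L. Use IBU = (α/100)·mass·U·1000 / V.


IBU = (11.3/100)·74·0.119·1000 / 20.1

49.5064 IBU


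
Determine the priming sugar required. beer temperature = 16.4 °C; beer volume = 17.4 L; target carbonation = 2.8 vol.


residual = 14.695·(0.01821 + 0.09011·e^(−0.04·T));  sugar = (target − residual)·4.0·V
residual = 14.695·(0.01821 + 0.09011·e^(−0.04·16.4)) = 0.9547
sugar = (2.8 − 0.9547)·4.0·17.4

128.4304 g


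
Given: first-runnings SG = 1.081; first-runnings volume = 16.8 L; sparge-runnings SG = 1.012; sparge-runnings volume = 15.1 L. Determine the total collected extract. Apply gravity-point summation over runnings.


total = Σ (SG_i − 1)·1000·V_i
first = (1.081 − 1)·1000·16.8 = 1360.8000
sparge = (1.012 − 1)·1000·15.1 = 181.2000
total = 1360.8000 + 181.2000

1542.0000 gravity·L


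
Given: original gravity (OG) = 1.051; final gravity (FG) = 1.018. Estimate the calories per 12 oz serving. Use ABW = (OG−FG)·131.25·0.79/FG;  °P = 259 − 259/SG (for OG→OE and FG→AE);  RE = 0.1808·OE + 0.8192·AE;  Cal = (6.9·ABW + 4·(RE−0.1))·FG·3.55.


ABW = (1.051 − 1.018)·131.25·0.79/1.018 = 3.3612
OE = 259 − 259/1.051 = 12.5680 °P
AE = 259 − 259/1.018 = 4.5796 °P
RE = 0.1808·12.5680 + 0.8192·4.5796 = 6.0239 °P
Cal = (6.9·3.3612 + 4·(6.0239−0.1))·1.018·3.55

169.4475 kcal


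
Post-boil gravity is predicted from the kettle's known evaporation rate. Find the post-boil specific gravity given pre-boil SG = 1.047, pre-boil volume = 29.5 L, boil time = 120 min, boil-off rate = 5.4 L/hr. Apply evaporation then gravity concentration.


V_post = V_pre − rate·(t/60);  SG_post = 1 + (SG_pre−1)·V_pre/V_post
V_post = 29.5 − 5.4·(120/60) = 18.7000
SG_post = 1 + (1.047 − 1)·29.5/18.7000

1.0741


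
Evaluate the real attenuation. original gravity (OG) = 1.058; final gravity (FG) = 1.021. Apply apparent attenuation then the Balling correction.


AA = (OG−FG)/(OG−1)·100;  RA = AA·0.8192
AA = (1.058 − 1.021)/(1.058 − 1)·100 = 63.7931
RA = 63.7931·0.8192

52.2593 %


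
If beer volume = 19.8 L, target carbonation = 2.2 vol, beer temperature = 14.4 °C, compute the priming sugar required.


residual = 14.695·(0.01821 + 0.09011·e^(−0.04·T));  sugar = (target − residual)·4.0·V
residual = 14.695·(0.01821 + 0.09011·e^(−0.04·14.4)) = 1.0120
sugar = (2.2 − 1.0120)·4.0·19.8

94.0923 g


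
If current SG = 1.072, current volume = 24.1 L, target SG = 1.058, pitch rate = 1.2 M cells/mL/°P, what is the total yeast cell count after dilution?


V_w = V·((SG_c−1)/(SG_t−1)−1);  °P = 259 − 259/SG_t;  cells = rate·(V+V_w)·°P
V_w = 24.1·((1.072−1)/(1.058−1)−1) = 5.8172
V_final = 24.1 + 5.8172 = 29.9172
°P = 259 − 259/1.058 = 14.1985
cells = 1.2·29.9172·14.1985

509.7355 billion cells


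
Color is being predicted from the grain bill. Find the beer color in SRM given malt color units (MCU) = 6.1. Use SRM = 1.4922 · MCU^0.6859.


SRM = 1.4922 · 6.1^0.6859

5.1580 SRM


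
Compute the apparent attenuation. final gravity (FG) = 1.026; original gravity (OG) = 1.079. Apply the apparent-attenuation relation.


AA = (OG − FG)/(OG − 1) · 100
AA = (1.079 − 1.026)/(1.079 − 1) · 100

67.0886 %


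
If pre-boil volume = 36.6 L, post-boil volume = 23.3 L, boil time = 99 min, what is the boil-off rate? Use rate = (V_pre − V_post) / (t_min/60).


rate = (36.6 − 23.3) / (99/60)

8.0606 L/hr


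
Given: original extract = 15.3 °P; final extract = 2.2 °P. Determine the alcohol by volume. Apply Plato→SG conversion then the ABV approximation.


SG = 259/(259 − P);  ABV = (OG − FG)·131.25
OG = 259/(259 − 15.3) = 1.0628
FG = 259/(259 − 2.2) = 1.0086
ABV = (1.0628 − 1.0086)·131.25

7.1157 % ABV


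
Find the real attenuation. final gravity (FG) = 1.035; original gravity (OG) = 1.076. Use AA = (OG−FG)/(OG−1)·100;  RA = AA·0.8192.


AA = (1.076 − 1.035)/(1.076 − 1)·100 = 53.9474
RA = 53.9474·0.8192

44.1937 %


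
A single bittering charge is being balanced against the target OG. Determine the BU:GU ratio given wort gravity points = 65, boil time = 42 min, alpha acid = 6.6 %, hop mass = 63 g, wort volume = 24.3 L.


U = 1.65·0.000125^(GP/1000)·(1−e^(−0.04t))/4.15;  IBU = (α/100)·m·U·1000/V;  BU:GU = IBU/GP
U = 1.65·0.000125^(65/1000)·(1−e^(−0.04·42))/4.15 = 0.1804
IBU = (6.6/100)·63·0.1804·1000/24.3 = 30.8630
BU:GU = 30.8630/65

0.4748


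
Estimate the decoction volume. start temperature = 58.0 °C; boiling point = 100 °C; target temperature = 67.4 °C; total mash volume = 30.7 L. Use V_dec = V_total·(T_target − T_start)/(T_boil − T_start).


V_dec = 30.7·(67.4 − 58.0)/(100 − 58.0)

6.8710 L


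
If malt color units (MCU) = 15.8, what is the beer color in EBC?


SRM = 1.4922·MCU^0.6859;  EBC = SRM·1.97
SRM = 1.4922·15.8^0.6859 = 9.9080
EBC = 9.9080·1.97

19.5188 EBC


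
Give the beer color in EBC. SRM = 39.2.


EBC = SRM · 1.97
EBC = 39.2 · 1.97

77.2240 EBC


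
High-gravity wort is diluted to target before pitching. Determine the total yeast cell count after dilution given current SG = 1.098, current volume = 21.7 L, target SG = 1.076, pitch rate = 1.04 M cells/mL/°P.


V_w = V·((SG_c−1)/(SG_t−1)−1);  °P = 259 − 259/SG_t;  cells = rate·(V+V_w)·°P
V_w = 21.7·((1.098−1)/(1.076−1)−1) = 6.2816
V_final = 21.7 + 6.2816 = 27.9816
°P = 259 − 259/1.076 = 18.2937
cells = 1.04·27.9816·18.2937

532.3615 billion cells
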